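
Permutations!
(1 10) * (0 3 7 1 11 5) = (0 3 7 1 10 11 5) = [3, 10, 2, 7, 4, 0, 6, 1, 8, 9, 11, 5]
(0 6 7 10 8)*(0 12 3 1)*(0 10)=[6, 10, 2, 1, 4, 5, 7, 0, 12, 9, 8, 11, 3]=(0 6 7)(1 10 8 12 3)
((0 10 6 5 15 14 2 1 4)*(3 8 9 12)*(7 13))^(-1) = (0 4 1 2 14 15 5 6 10)(3 12 9 8)(7 13) = [4, 2, 14, 12, 1, 6, 10, 13, 3, 8, 0, 11, 9, 7, 15, 5]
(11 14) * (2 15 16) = (2 15 16)(11 14) = [0, 1, 15, 3, 4, 5, 6, 7, 8, 9, 10, 14, 12, 13, 11, 16, 2]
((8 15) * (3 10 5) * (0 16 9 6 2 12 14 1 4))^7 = (0 1 12 6 16 4 14 2 9)(3 10 5)(8 15) = [1, 12, 9, 10, 14, 3, 16, 7, 15, 0, 5, 11, 6, 13, 2, 8, 4]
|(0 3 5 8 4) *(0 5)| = 6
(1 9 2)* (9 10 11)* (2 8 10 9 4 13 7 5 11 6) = [0, 9, 1, 3, 13, 11, 2, 5, 10, 8, 6, 4, 12, 7] = (1 9 8 10 6 2)(4 13 7 5 11)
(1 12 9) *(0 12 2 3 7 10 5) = (0 12 9 1 2 3 7 10 5) = [12, 2, 3, 7, 4, 0, 6, 10, 8, 1, 5, 11, 9]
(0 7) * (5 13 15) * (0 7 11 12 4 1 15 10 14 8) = (0 11 12 4 1 15 5 13 10 14 8) = [11, 15, 2, 3, 1, 13, 6, 7, 0, 9, 14, 12, 4, 10, 8, 5]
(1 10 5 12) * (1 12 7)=(12)(1 10 5 7)=[0, 10, 2, 3, 4, 7, 6, 1, 8, 9, 5, 11, 12]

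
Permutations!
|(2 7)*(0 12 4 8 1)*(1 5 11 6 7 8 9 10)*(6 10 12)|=9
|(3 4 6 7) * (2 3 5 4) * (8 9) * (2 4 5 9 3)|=6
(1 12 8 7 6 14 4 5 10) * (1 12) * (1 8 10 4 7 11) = (1 8 11)(4 5)(6 14 7)(10 12) = [0, 8, 2, 3, 5, 4, 14, 6, 11, 9, 12, 1, 10, 13, 7]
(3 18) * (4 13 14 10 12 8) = (3 18)(4 13 14 10 12 8) = [0, 1, 2, 18, 13, 5, 6, 7, 4, 9, 12, 11, 8, 14, 10, 15, 16, 17, 3]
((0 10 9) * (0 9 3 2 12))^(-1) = (0 12 2 3 10) = [12, 1, 3, 10, 4, 5, 6, 7, 8, 9, 0, 11, 2]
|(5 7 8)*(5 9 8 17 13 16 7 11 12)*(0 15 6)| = |(0 15 6)(5 11 12)(7 17 13 16)(8 9)| = 12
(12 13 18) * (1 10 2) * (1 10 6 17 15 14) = (1 6 17 15 14)(2 10)(12 13 18) = [0, 6, 10, 3, 4, 5, 17, 7, 8, 9, 2, 11, 13, 18, 1, 14, 16, 15, 12]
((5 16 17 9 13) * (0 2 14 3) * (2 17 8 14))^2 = (0 9 5 8 3 17 13 16 14) = [9, 1, 2, 17, 4, 8, 6, 7, 3, 5, 10, 11, 12, 16, 0, 15, 14, 13]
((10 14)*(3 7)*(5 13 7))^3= (3 7 13 5)(10 14)= [0, 1, 2, 7, 4, 3, 6, 13, 8, 9, 14, 11, 12, 5, 10]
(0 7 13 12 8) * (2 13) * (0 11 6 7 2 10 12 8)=(0 2 13 8 11 6 7 10 12)=[2, 1, 13, 3, 4, 5, 7, 10, 11, 9, 12, 6, 0, 8]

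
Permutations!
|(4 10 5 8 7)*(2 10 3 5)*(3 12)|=|(2 10)(3 5 8 7 4 12)|=6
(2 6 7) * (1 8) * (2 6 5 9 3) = (1 8)(2 5 9 3)(6 7) = [0, 8, 5, 2, 4, 9, 7, 6, 1, 3]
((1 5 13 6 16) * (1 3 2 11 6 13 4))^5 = (16)(1 4 5) = [0, 4, 2, 3, 5, 1, 6, 7, 8, 9, 10, 11, 12, 13, 14, 15, 16]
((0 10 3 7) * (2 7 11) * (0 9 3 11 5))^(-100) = (0 7)(2 5)(3 11)(9 10) = [7, 1, 5, 11, 4, 2, 6, 0, 8, 10, 9, 3]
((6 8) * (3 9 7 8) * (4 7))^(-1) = (3 6 8 7 4 9) = [0, 1, 2, 6, 9, 5, 8, 4, 7, 3]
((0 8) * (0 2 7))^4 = (8) = [0, 1, 2, 3, 4, 5, 6, 7, 8]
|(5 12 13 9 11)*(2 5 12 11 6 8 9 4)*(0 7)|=|(0 7)(2 5 11 12 13 4)(6 8 9)|=6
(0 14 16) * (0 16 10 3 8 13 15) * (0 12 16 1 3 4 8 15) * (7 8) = (0 14 10 4 7 8 13)(1 3 15 12 16) = [14, 3, 2, 15, 7, 5, 6, 8, 13, 9, 4, 11, 16, 0, 10, 12, 1]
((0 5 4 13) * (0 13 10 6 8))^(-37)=(13)(0 8 6 10 4 5)=[8, 1, 2, 3, 5, 0, 10, 7, 6, 9, 4, 11, 12, 13]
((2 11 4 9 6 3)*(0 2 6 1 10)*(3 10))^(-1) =(0 10 6 3 1 9 4 11 2) =[10, 9, 0, 1, 11, 5, 3, 7, 8, 4, 6, 2]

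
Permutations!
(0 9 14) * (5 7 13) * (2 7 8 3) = (0 9 14)(2 7 13 5 8 3) = [9, 1, 7, 2, 4, 8, 6, 13, 3, 14, 10, 11, 12, 5, 0]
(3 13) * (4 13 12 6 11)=(3 12 6 11 4 13)=[0, 1, 2, 12, 13, 5, 11, 7, 8, 9, 10, 4, 6, 3]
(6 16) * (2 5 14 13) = (2 5 14 13)(6 16) = [0, 1, 5, 3, 4, 14, 16, 7, 8, 9, 10, 11, 12, 2, 13, 15, 6]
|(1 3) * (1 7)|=|(1 3 7)|=3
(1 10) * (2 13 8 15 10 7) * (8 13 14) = (1 7 2 14 8 15 10) = [0, 7, 14, 3, 4, 5, 6, 2, 15, 9, 1, 11, 12, 13, 8, 10]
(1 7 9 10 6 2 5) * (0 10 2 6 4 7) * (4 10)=(10)(0 4 7 9 2 5 1)=[4, 0, 5, 3, 7, 1, 6, 9, 8, 2, 10]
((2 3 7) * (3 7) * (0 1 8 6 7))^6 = (8) = [0, 1, 2, 3, 4, 5, 6, 7, 8]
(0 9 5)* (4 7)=[9, 1, 2, 3, 7, 0, 6, 4, 8, 5]=(0 9 5)(4 7)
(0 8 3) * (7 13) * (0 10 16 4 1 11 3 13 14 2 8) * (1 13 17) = (1 11 3 10 16 4 13 7 14 2 8 17) = [0, 11, 8, 10, 13, 5, 6, 14, 17, 9, 16, 3, 12, 7, 2, 15, 4, 1]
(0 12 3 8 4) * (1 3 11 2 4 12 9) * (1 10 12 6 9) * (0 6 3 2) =(0 1 2 4 6 9 10 12 11)(3 8) =[1, 2, 4, 8, 6, 5, 9, 7, 3, 10, 12, 0, 11]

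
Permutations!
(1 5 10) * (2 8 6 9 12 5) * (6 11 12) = (1 2 8 11 12 5 10)(6 9) = [0, 2, 8, 3, 4, 10, 9, 7, 11, 6, 1, 12, 5]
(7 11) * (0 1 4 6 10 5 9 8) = (0 1 4 6 10 5 9 8)(7 11) = [1, 4, 2, 3, 6, 9, 10, 11, 0, 8, 5, 7]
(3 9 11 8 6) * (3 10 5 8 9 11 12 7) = [0, 1, 2, 11, 4, 8, 10, 3, 6, 12, 5, 9, 7] = (3 11 9 12 7)(5 8 6 10)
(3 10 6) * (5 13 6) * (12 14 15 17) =[0, 1, 2, 10, 4, 13, 3, 7, 8, 9, 5, 11, 14, 6, 15, 17, 16, 12] =(3 10 5 13 6)(12 14 15 17)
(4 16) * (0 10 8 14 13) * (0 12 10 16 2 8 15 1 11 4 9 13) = [16, 11, 8, 3, 2, 5, 6, 7, 14, 13, 15, 4, 10, 12, 0, 1, 9] = (0 16 9 13 12 10 15 1 11 4 2 8 14)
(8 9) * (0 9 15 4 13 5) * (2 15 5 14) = (0 9 8 5)(2 15 4 13 14) = [9, 1, 15, 3, 13, 0, 6, 7, 5, 8, 10, 11, 12, 14, 2, 4]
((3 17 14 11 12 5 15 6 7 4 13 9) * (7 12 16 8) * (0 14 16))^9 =(3 17 16 8 7 4 13 9)(5 15 6 12) =[0, 1, 2, 17, 13, 15, 12, 4, 7, 3, 10, 11, 5, 9, 14, 6, 8, 16]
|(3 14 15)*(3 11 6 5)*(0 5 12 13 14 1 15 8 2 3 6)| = |(0 5 6 12 13 14 8 2 3 1 15 11)| = 12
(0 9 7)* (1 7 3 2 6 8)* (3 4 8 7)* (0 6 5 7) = (0 9 4 8 1 3 2 5 7 6) = [9, 3, 5, 2, 8, 7, 0, 6, 1, 4]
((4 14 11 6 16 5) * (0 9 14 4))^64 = (0 9 14 11 6 16 5) = [9, 1, 2, 3, 4, 0, 16, 7, 8, 14, 10, 6, 12, 13, 11, 15, 5]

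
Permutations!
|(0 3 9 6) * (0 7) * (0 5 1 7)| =|(0 3 9 6)(1 7 5)| =12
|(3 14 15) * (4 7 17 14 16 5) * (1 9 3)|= |(1 9 3 16 5 4 7 17 14 15)|= 10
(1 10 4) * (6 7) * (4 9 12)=(1 10 9 12 4)(6 7)=[0, 10, 2, 3, 1, 5, 7, 6, 8, 12, 9, 11, 4]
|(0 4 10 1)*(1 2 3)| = |(0 4 10 2 3 1)| = 6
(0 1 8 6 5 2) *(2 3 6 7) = [1, 8, 0, 6, 4, 3, 5, 2, 7] = (0 1 8 7 2)(3 6 5)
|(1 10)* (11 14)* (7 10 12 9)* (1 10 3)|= 10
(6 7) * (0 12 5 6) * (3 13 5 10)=(0 12 10 3 13 5 6 7)=[12, 1, 2, 13, 4, 6, 7, 0, 8, 9, 3, 11, 10, 5]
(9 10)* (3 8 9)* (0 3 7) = (0 3 8 9 10 7) = [3, 1, 2, 8, 4, 5, 6, 0, 9, 10, 7]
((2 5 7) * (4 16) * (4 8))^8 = (2 7 5)(4 8 16) = [0, 1, 7, 3, 8, 2, 6, 5, 16, 9, 10, 11, 12, 13, 14, 15, 4]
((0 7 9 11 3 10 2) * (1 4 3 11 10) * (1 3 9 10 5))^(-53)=(11)(0 2 10 7)(1 5 9 4)=[2, 5, 10, 3, 1, 9, 6, 0, 8, 4, 7, 11]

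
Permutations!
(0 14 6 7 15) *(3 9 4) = [14, 1, 2, 9, 3, 5, 7, 15, 8, 4, 10, 11, 12, 13, 6, 0] = (0 14 6 7 15)(3 9 4)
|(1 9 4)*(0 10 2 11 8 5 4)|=|(0 10 2 11 8 5 4 1 9)|=9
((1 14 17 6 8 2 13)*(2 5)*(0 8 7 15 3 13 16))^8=(17)(0 2 8 16 5)=[2, 1, 8, 3, 4, 0, 6, 7, 16, 9, 10, 11, 12, 13, 14, 15, 5, 17]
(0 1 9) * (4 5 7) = (0 1 9)(4 5 7) = [1, 9, 2, 3, 5, 7, 6, 4, 8, 0]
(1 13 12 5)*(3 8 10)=[0, 13, 2, 8, 4, 1, 6, 7, 10, 9, 3, 11, 5, 12]=(1 13 12 5)(3 8 10)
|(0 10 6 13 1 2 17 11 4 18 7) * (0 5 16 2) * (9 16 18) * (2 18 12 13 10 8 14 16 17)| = |(0 8 14 16 18 7 5 12 13 1)(4 9 17 11)(6 10)| = 20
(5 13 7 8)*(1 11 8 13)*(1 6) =(1 11 8 5 6)(7 13) =[0, 11, 2, 3, 4, 6, 1, 13, 5, 9, 10, 8, 12, 7]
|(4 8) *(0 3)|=|(0 3)(4 8)|=2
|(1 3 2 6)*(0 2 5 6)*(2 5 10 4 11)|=|(0 5 6 1 3 10 4 11 2)|=9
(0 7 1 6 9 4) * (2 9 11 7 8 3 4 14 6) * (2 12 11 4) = (0 8 3 2 9 14 6 4)(1 12 11 7) = [8, 12, 9, 2, 0, 5, 4, 1, 3, 14, 10, 7, 11, 13, 6]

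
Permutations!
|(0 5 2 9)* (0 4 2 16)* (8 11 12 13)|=12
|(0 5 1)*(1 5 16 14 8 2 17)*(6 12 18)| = |(0 16 14 8 2 17 1)(6 12 18)| = 21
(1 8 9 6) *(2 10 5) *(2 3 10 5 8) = (1 2 5 3 10 8 9 6) = [0, 2, 5, 10, 4, 3, 1, 7, 9, 6, 8]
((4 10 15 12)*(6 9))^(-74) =[0, 1, 2, 3, 15, 5, 6, 7, 8, 9, 12, 11, 10, 13, 14, 4] =(4 15)(10 12)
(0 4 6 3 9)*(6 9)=[4, 1, 2, 6, 9, 5, 3, 7, 8, 0]=(0 4 9)(3 6)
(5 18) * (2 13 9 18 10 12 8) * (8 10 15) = (2 13 9 18 5 15 8)(10 12) = [0, 1, 13, 3, 4, 15, 6, 7, 2, 18, 12, 11, 10, 9, 14, 8, 16, 17, 5]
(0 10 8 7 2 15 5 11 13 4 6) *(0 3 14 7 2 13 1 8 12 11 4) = (0 10 12 11 1 8 2 15 5 4 6 3 14 7 13) = [10, 8, 15, 14, 6, 4, 3, 13, 2, 9, 12, 1, 11, 0, 7, 5]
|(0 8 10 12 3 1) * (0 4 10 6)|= |(0 8 6)(1 4 10 12 3)|= 15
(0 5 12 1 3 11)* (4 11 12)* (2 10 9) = (0 5 4 11)(1 3 12)(2 10 9) = [5, 3, 10, 12, 11, 4, 6, 7, 8, 2, 9, 0, 1]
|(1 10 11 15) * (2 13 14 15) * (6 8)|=14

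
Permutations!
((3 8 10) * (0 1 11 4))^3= [4, 0, 2, 3, 11, 5, 6, 7, 8, 9, 10, 1]= (0 4 11 1)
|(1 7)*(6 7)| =3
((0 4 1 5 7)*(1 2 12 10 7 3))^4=(0 10 2)(1 5 3)(4 7 12)=[10, 5, 0, 1, 7, 3, 6, 12, 8, 9, 2, 11, 4]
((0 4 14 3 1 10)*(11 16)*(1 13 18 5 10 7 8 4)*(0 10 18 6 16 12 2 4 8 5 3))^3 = (0 5 13 11 4 1 18 6 12 14 7 3 16 2) = [5, 18, 0, 16, 1, 13, 12, 3, 8, 9, 10, 4, 14, 11, 7, 15, 2, 17, 6]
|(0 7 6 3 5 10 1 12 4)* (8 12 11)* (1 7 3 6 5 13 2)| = |(0 3 13 2 1 11 8 12 4)(5 10 7)| = 9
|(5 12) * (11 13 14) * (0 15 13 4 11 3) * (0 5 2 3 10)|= |(0 15 13 14 10)(2 3 5 12)(4 11)|= 20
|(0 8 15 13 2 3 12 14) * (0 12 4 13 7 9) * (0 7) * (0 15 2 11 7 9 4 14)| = |(15)(0 8 2 3 14 12)(4 13 11 7)| = 12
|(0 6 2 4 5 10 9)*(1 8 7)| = |(0 6 2 4 5 10 9)(1 8 7)| = 21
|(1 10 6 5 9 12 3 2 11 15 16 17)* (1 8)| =13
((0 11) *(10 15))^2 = (15) = [0, 1, 2, 3, 4, 5, 6, 7, 8, 9, 10, 11, 12, 13, 14, 15]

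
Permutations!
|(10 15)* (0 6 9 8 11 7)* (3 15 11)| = |(0 6 9 8 3 15 10 11 7)| = 9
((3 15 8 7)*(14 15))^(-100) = (15) = [0, 1, 2, 3, 4, 5, 6, 7, 8, 9, 10, 11, 12, 13, 14, 15]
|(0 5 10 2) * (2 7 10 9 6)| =|(0 5 9 6 2)(7 10)| =10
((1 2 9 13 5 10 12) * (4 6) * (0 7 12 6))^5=(0 9 4 2 6 1 10 12 5 7 13)=[9, 10, 6, 3, 2, 7, 1, 13, 8, 4, 12, 11, 5, 0]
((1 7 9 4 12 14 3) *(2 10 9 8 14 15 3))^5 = (1 10 3 2 15 14 12 8 4 7 9) = [0, 10, 15, 2, 7, 5, 6, 9, 4, 1, 3, 11, 8, 13, 12, 14]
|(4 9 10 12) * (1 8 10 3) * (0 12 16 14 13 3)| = 28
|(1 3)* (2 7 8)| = |(1 3)(2 7 8)| = 6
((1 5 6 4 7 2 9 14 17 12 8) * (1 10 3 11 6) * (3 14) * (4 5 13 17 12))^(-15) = (1 3 4 5 9 17 6 2 13 11 7)(8 10 14 12) = [0, 3, 13, 4, 5, 9, 2, 1, 10, 17, 14, 7, 8, 11, 12, 15, 16, 6]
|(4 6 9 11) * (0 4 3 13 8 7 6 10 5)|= 28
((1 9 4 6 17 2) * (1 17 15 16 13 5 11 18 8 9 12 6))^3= (1 15 5 8)(2 17)(4 6 13 18)(9 12 16 11)= [0, 15, 17, 3, 6, 8, 13, 7, 1, 12, 10, 9, 16, 18, 14, 5, 11, 2, 4]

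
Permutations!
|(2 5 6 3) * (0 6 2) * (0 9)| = |(0 6 3 9)(2 5)| = 4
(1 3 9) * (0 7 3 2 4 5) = (0 7 3 9 1 2 4 5) = [7, 2, 4, 9, 5, 0, 6, 3, 8, 1]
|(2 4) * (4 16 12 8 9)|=6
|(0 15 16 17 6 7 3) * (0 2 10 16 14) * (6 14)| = |(0 15 6 7 3 2 10 16 17 14)| = 10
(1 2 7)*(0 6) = (0 6)(1 2 7) = [6, 2, 7, 3, 4, 5, 0, 1]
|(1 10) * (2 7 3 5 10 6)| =|(1 6 2 7 3 5 10)| =7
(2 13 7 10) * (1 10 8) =(1 10 2 13 7 8) =[0, 10, 13, 3, 4, 5, 6, 8, 1, 9, 2, 11, 12, 7]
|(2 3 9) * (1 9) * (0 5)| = |(0 5)(1 9 2 3)| = 4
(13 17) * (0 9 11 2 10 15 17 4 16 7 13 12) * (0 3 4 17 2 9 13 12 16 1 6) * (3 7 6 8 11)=(0 13 17 16 6)(1 8 11 9 3 4)(2 10 15)(7 12)=[13, 8, 10, 4, 1, 5, 0, 12, 11, 3, 15, 9, 7, 17, 14, 2, 6, 16]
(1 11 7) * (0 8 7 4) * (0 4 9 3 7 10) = (0 8 10)(1 11 9 3 7) = [8, 11, 2, 7, 4, 5, 6, 1, 10, 3, 0, 9]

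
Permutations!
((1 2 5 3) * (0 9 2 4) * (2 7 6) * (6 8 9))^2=(0 2 3 4 6 5 1)(7 9 8)=[2, 0, 3, 4, 6, 1, 5, 9, 7, 8]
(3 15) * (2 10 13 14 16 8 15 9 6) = (2 10 13 14 16 8 15 3 9 6) = [0, 1, 10, 9, 4, 5, 2, 7, 15, 6, 13, 11, 12, 14, 16, 3, 8]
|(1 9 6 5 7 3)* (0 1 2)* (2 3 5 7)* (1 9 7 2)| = |(0 9 6 2)(1 7 5)| = 12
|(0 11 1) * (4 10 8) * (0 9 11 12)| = 6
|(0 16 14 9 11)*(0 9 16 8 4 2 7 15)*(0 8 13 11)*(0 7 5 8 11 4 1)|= 28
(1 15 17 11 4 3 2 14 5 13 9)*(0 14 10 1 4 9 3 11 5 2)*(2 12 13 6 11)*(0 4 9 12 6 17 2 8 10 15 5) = (0 14 6 11 12 13 3 4 8 10 1 5 17)(2 15) = [14, 5, 15, 4, 8, 17, 11, 7, 10, 9, 1, 12, 13, 3, 6, 2, 16, 0]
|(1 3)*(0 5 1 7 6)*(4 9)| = 6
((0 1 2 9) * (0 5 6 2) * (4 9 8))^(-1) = (0 1)(2 6 5 9 4 8) = [1, 0, 6, 3, 8, 9, 5, 7, 2, 4]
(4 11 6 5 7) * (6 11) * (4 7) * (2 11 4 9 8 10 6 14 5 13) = (2 11 4 14 5 9 8 10 6 13) = [0, 1, 11, 3, 14, 9, 13, 7, 10, 8, 6, 4, 12, 2, 5]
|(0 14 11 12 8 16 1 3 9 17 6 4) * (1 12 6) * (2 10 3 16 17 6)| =45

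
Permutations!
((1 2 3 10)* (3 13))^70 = (13) = [0, 1, 2, 3, 4, 5, 6, 7, 8, 9, 10, 11, 12, 13]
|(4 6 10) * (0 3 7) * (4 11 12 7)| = 8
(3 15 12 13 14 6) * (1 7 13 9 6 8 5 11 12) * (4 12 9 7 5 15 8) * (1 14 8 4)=(1 5 11 9 6 3 4 12 7 13 8 15 14)=[0, 5, 2, 4, 12, 11, 3, 13, 15, 6, 10, 9, 7, 8, 1, 14]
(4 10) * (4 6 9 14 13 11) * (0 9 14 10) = (0 9 10 6 14 13 11 4) = [9, 1, 2, 3, 0, 5, 14, 7, 8, 10, 6, 4, 12, 11, 13]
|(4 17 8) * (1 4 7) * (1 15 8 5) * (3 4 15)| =|(1 15 8 7 3 4 17 5)| =8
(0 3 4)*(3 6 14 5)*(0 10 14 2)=[6, 1, 0, 4, 10, 3, 2, 7, 8, 9, 14, 11, 12, 13, 5]=(0 6 2)(3 4 10 14 5)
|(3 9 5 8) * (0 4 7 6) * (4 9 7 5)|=8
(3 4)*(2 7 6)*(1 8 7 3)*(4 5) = [0, 8, 3, 5, 1, 4, 2, 6, 7] = (1 8 7 6 2 3 5 4)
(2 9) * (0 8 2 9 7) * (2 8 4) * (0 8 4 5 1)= [5, 0, 7, 3, 2, 1, 6, 8, 4, 9]= (9)(0 5 1)(2 7 8 4)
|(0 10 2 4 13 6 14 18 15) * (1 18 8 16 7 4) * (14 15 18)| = 12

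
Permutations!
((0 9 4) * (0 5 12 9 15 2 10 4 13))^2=(0 2 4 12 13 15 10 5 9)=[2, 1, 4, 3, 12, 9, 6, 7, 8, 0, 5, 11, 13, 15, 14, 10]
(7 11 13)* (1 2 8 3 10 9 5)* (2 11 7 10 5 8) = (1 11 13 10 9 8 3 5) = [0, 11, 2, 5, 4, 1, 6, 7, 3, 8, 9, 13, 12, 10]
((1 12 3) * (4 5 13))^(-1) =(1 3 12)(4 13 5) =[0, 3, 2, 12, 13, 4, 6, 7, 8, 9, 10, 11, 1, 5]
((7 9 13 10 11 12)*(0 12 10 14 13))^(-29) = (0 9 7 12)(10 11)(13 14) = [9, 1, 2, 3, 4, 5, 6, 12, 8, 7, 11, 10, 0, 14, 13]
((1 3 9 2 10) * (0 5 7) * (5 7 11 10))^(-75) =(0 7)(1 9 5 10 3 2 11) =[7, 9, 11, 2, 4, 10, 6, 0, 8, 5, 3, 1]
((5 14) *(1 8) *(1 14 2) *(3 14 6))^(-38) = (1 14 8 5 6 2 3) = [0, 14, 3, 1, 4, 6, 2, 7, 5, 9, 10, 11, 12, 13, 8]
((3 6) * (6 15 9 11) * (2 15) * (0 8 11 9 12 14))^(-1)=(0 14 12 15 2 3 6 11 8)=[14, 1, 3, 6, 4, 5, 11, 7, 0, 9, 10, 8, 15, 13, 12, 2]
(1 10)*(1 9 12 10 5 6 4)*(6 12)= [0, 5, 2, 3, 1, 12, 4, 7, 8, 6, 9, 11, 10]= (1 5 12 10 9 6 4)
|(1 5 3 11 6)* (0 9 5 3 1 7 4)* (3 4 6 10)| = 30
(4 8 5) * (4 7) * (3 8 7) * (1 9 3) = (1 9 3 8 5)(4 7) = [0, 9, 2, 8, 7, 1, 6, 4, 5, 3]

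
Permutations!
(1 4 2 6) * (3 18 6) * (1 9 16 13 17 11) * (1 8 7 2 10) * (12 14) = (1 4 10)(2 3 18 6 9 16 13 17 11 8 7)(12 14) = [0, 4, 3, 18, 10, 5, 9, 2, 7, 16, 1, 8, 14, 17, 12, 15, 13, 11, 6]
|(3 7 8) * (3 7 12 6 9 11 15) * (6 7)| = 8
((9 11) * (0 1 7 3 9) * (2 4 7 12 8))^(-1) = (0 11 9 3 7 4 2 8 12 1) = [11, 0, 8, 7, 2, 5, 6, 4, 12, 3, 10, 9, 1]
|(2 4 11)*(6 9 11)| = 5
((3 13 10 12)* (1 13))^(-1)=[0, 3, 2, 12, 4, 5, 6, 7, 8, 9, 13, 11, 10, 1]=(1 3 12 10 13)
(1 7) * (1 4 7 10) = (1 10)(4 7) = [0, 10, 2, 3, 7, 5, 6, 4, 8, 9, 1]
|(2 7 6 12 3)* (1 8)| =10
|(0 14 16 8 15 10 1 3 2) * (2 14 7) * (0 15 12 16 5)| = 9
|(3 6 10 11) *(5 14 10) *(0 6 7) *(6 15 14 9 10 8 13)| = 12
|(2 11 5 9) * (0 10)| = 4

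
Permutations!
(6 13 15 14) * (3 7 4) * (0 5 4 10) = (0 5 4 3 7 10)(6 13 15 14) = [5, 1, 2, 7, 3, 4, 13, 10, 8, 9, 0, 11, 12, 15, 6, 14]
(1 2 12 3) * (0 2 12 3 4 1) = (0 2 3)(1 12 4) = [2, 12, 3, 0, 1, 5, 6, 7, 8, 9, 10, 11, 4]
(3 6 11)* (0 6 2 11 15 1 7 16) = (0 6 15 1 7 16)(2 11 3) = [6, 7, 11, 2, 4, 5, 15, 16, 8, 9, 10, 3, 12, 13, 14, 1, 0]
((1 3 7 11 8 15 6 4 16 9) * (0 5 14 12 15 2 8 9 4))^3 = (0 12)(1 11 3 9 7)(2 8)(4 16)(5 15)(6 14) = [12, 11, 8, 9, 16, 15, 14, 1, 2, 7, 10, 3, 0, 13, 6, 5, 4]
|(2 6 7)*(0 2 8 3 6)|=4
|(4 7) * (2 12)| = |(2 12)(4 7)| = 2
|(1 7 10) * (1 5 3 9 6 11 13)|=9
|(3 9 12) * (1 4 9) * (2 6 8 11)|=|(1 4 9 12 3)(2 6 8 11)|=20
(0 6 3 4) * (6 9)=(0 9 6 3 4)=[9, 1, 2, 4, 0, 5, 3, 7, 8, 6]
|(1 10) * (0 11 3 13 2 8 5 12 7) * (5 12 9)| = |(0 11 3 13 2 8 12 7)(1 10)(5 9)| = 8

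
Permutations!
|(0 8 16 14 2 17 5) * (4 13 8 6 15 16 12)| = 8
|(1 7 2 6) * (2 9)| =5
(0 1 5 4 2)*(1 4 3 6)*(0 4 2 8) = (0 2 4 8)(1 5 3 6) = [2, 5, 4, 6, 8, 3, 1, 7, 0]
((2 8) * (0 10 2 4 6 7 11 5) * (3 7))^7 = (0 7 4 10 11 6 2 5 3 8) = [7, 1, 5, 8, 10, 3, 2, 4, 0, 9, 11, 6]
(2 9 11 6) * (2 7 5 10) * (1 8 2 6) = (1 8 2 9 11)(5 10 6 7) = [0, 8, 9, 3, 4, 10, 7, 5, 2, 11, 6, 1]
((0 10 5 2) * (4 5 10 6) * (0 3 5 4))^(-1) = (10)(0 6)(2 5 3) = [6, 1, 5, 2, 4, 3, 0, 7, 8, 9, 10]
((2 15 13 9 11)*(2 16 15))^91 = (9 11 16 15 13) = [0, 1, 2, 3, 4, 5, 6, 7, 8, 11, 10, 16, 12, 9, 14, 13, 15]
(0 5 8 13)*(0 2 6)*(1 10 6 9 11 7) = (0 5 8 13 2 9 11 7 1 10 6) = [5, 10, 9, 3, 4, 8, 0, 1, 13, 11, 6, 7, 12, 2]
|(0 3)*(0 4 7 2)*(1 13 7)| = |(0 3 4 1 13 7 2)| = 7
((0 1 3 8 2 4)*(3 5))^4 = (0 8 1 2 5 4 3) = [8, 2, 5, 0, 3, 4, 6, 7, 1]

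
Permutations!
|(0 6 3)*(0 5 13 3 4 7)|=|(0 6 4 7)(3 5 13)|=12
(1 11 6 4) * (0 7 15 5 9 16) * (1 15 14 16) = [7, 11, 2, 3, 15, 9, 4, 14, 8, 1, 10, 6, 12, 13, 16, 5, 0] = (0 7 14 16)(1 11 6 4 15 5 9)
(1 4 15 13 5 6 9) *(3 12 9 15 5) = (1 4 5 6 15 13 3 12 9) = [0, 4, 2, 12, 5, 6, 15, 7, 8, 1, 10, 11, 9, 3, 14, 13]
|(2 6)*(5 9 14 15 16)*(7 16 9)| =6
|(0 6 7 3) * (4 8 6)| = 6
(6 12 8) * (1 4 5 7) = [0, 4, 2, 3, 5, 7, 12, 1, 6, 9, 10, 11, 8] = (1 4 5 7)(6 12 8)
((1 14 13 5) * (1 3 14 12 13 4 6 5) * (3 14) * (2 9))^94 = (1 12 13)(4 5)(6 14) = [0, 12, 2, 3, 5, 4, 14, 7, 8, 9, 10, 11, 13, 1, 6]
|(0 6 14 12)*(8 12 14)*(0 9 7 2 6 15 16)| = 6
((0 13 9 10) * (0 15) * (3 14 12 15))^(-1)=(0 15 12 14 3 10 9 13)=[15, 1, 2, 10, 4, 5, 6, 7, 8, 13, 9, 11, 14, 0, 3, 12]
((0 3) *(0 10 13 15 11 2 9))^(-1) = [9, 1, 11, 0, 4, 5, 6, 7, 8, 2, 3, 15, 12, 10, 14, 13] = (0 9 2 11 15 13 10 3)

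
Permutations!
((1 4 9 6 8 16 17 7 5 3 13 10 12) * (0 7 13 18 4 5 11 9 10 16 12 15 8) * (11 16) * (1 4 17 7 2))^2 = (0 1 3 17 11 6 2 5 18 13 9)(4 15 12 10 8) = [1, 3, 5, 17, 15, 18, 2, 7, 4, 0, 8, 6, 10, 9, 14, 12, 16, 11, 13]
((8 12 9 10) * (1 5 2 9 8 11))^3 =[0, 9, 11, 3, 4, 10, 6, 7, 12, 1, 5, 2, 8] =(1 9)(2 11)(5 10)(8 12)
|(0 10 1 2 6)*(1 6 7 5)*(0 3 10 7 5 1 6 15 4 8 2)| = |(0 7 1)(2 5 6 3 10 15 4 8)| = 24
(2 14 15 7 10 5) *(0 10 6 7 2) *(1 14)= (0 10 5)(1 14 15 2)(6 7)= [10, 14, 1, 3, 4, 0, 7, 6, 8, 9, 5, 11, 12, 13, 15, 2]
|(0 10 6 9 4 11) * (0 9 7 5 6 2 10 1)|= |(0 1)(2 10)(4 11 9)(5 6 7)|= 6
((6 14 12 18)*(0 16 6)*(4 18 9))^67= (0 14 4 16 12 18 6 9)= [14, 1, 2, 3, 16, 5, 9, 7, 8, 0, 10, 11, 18, 13, 4, 15, 12, 17, 6]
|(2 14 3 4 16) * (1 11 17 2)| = |(1 11 17 2 14 3 4 16)| = 8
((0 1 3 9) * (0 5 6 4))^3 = (0 9 4 3 6 1 5) = [9, 5, 2, 6, 3, 0, 1, 7, 8, 4]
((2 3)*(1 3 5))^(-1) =(1 5 2 3) =[0, 5, 3, 1, 4, 2]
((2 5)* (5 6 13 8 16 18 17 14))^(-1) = (2 5 14 17 18 16 8 13 6) = [0, 1, 5, 3, 4, 14, 2, 7, 13, 9, 10, 11, 12, 6, 17, 15, 8, 18, 16]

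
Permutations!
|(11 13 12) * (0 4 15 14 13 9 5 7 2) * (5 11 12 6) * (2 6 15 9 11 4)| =6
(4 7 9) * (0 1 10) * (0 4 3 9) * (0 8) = [1, 10, 2, 9, 7, 5, 6, 8, 0, 3, 4] = (0 1 10 4 7 8)(3 9)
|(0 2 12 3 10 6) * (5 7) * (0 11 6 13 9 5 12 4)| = 42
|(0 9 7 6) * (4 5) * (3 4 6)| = |(0 9 7 3 4 5 6)| = 7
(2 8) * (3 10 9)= (2 8)(3 10 9)= [0, 1, 8, 10, 4, 5, 6, 7, 2, 3, 9]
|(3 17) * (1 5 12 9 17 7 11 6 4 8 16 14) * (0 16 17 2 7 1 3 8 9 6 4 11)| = |(0 16 14 3 1 5 12 6 11 4 9 2 7)(8 17)| = 26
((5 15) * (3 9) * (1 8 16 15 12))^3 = (1 15)(3 9)(5 8)(12 16) = [0, 15, 2, 9, 4, 8, 6, 7, 5, 3, 10, 11, 16, 13, 14, 1, 12]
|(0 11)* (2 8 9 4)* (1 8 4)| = |(0 11)(1 8 9)(2 4)| = 6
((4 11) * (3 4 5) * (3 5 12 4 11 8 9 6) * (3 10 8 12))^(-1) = (3 11)(4 12)(6 9 8 10) = [0, 1, 2, 11, 12, 5, 9, 7, 10, 8, 6, 3, 4]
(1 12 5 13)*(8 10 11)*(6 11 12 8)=(1 8 10 12 5 13)(6 11)=[0, 8, 2, 3, 4, 13, 11, 7, 10, 9, 12, 6, 5, 1]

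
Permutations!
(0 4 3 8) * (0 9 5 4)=(3 8 9 5 4)=[0, 1, 2, 8, 3, 4, 6, 7, 9, 5]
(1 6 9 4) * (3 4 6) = [0, 3, 2, 4, 1, 5, 9, 7, 8, 6] = (1 3 4)(6 9)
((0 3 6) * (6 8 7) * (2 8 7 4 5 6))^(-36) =(0 8)(2 6)(3 4)(5 7) =[8, 1, 6, 4, 3, 7, 2, 5, 0]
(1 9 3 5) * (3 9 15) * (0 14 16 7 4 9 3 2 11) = (0 14 16 7 4 9 3 5 1 15 2 11) = [14, 15, 11, 5, 9, 1, 6, 4, 8, 3, 10, 0, 12, 13, 16, 2, 7]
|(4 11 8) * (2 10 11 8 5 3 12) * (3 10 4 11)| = |(2 4 8 11 5 10 3 12)| = 8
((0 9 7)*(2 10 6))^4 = [9, 1, 10, 3, 4, 5, 2, 0, 8, 7, 6] = (0 9 7)(2 10 6)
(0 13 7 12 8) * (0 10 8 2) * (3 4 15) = (0 13 7 12 2)(3 4 15)(8 10) = [13, 1, 0, 4, 15, 5, 6, 12, 10, 9, 8, 11, 2, 7, 14, 3]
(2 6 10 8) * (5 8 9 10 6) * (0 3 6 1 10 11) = (0 3 6 1 10 9 11)(2 5 8) = [3, 10, 5, 6, 4, 8, 1, 7, 2, 11, 9, 0]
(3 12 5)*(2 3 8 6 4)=(2 3 12 5 8 6 4)=[0, 1, 3, 12, 2, 8, 4, 7, 6, 9, 10, 11, 5]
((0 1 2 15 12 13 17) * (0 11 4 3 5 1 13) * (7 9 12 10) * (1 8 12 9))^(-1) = [12, 7, 1, 4, 11, 3, 6, 10, 5, 9, 15, 17, 8, 0, 14, 2, 16, 13] = (0 12 8 5 3 4 11 17 13)(1 7 10 15 2)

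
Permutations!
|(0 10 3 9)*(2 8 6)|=12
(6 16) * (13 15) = (6 16)(13 15) = [0, 1, 2, 3, 4, 5, 16, 7, 8, 9, 10, 11, 12, 15, 14, 13, 6]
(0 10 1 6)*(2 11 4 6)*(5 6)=[10, 2, 11, 3, 5, 6, 0, 7, 8, 9, 1, 4]=(0 10 1 2 11 4 5 6)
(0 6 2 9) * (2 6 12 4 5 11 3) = [12, 1, 9, 2, 5, 11, 6, 7, 8, 0, 10, 3, 4] = (0 12 4 5 11 3 2 9)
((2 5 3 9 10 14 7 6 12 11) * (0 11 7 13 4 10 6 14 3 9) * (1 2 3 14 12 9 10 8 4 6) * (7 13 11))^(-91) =(14)(4 8) =[0, 1, 2, 3, 8, 5, 6, 7, 4, 9, 10, 11, 12, 13, 14]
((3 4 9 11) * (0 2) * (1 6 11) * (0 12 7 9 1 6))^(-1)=(0 1 4 3 11 6 9 7 12 2)=[1, 4, 0, 11, 3, 5, 9, 12, 8, 7, 10, 6, 2]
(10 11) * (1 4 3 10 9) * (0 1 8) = (0 1 4 3 10 11 9 8) = [1, 4, 2, 10, 3, 5, 6, 7, 0, 8, 11, 9]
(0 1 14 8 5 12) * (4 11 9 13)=(0 1 14 8 5 12)(4 11 9 13)=[1, 14, 2, 3, 11, 12, 6, 7, 5, 13, 10, 9, 0, 4, 8]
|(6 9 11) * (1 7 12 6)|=|(1 7 12 6 9 11)|=6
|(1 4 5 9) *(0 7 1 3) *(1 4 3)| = |(0 7 4 5 9 1 3)| = 7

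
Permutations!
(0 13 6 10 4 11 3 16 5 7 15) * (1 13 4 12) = (0 4 11 3 16 5 7 15)(1 13 6 10 12) = [4, 13, 2, 16, 11, 7, 10, 15, 8, 9, 12, 3, 1, 6, 14, 0, 5]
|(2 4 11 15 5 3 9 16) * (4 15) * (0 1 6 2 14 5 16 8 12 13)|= |(0 1 6 2 15 16 14 5 3 9 8 12 13)(4 11)|= 26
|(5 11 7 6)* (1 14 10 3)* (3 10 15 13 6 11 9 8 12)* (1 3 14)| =8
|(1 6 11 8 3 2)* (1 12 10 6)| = |(2 12 10 6 11 8 3)| = 7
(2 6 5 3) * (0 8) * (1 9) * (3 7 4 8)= [3, 9, 6, 2, 8, 7, 5, 4, 0, 1]= (0 3 2 6 5 7 4 8)(1 9)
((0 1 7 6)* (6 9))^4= (0 6 9 7 1)= [6, 0, 2, 3, 4, 5, 9, 1, 8, 7]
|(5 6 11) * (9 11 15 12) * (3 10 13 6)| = |(3 10 13 6 15 12 9 11 5)| = 9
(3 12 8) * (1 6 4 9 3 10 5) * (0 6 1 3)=(0 6 4 9)(3 12 8 10 5)=[6, 1, 2, 12, 9, 3, 4, 7, 10, 0, 5, 11, 8]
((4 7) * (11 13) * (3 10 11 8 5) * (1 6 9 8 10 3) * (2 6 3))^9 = [0, 2, 9, 6, 7, 3, 8, 4, 1, 5, 10, 11, 12, 13] = (13)(1 2 9 5 3 6 8)(4 7)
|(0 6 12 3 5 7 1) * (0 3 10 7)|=8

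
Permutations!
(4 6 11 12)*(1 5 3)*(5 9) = (1 9 5 3)(4 6 11 12) = [0, 9, 2, 1, 6, 3, 11, 7, 8, 5, 10, 12, 4]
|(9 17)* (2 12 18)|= |(2 12 18)(9 17)|= 6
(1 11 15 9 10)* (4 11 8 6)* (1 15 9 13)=(1 8 6 4 11 9 10 15 13)=[0, 8, 2, 3, 11, 5, 4, 7, 6, 10, 15, 9, 12, 1, 14, 13]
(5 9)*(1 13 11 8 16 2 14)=[0, 13, 14, 3, 4, 9, 6, 7, 16, 5, 10, 8, 12, 11, 1, 15, 2]=(1 13 11 8 16 2 14)(5 9)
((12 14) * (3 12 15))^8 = (15) = [0, 1, 2, 3, 4, 5, 6, 7, 8, 9, 10, 11, 12, 13, 14, 15]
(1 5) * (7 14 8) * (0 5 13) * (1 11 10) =[5, 13, 2, 3, 4, 11, 6, 14, 7, 9, 1, 10, 12, 0, 8] =(0 5 11 10 1 13)(7 14 8)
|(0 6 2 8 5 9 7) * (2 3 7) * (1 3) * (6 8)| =|(0 8 5 9 2 6 1 3 7)| =9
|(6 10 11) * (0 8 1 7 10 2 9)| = 9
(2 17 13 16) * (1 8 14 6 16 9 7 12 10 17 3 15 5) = [0, 8, 3, 15, 4, 1, 16, 12, 14, 7, 17, 11, 10, 9, 6, 5, 2, 13] = (1 8 14 6 16 2 3 15 5)(7 12 10 17 13 9)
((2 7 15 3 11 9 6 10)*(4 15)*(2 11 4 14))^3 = (15)(6 9 11 10) = [0, 1, 2, 3, 4, 5, 9, 7, 8, 11, 6, 10, 12, 13, 14, 15]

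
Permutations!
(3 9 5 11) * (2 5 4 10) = (2 5 11 3 9 4 10) = [0, 1, 5, 9, 10, 11, 6, 7, 8, 4, 2, 3]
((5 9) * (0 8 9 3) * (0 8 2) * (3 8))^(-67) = (0 2)(5 9 8) = [2, 1, 0, 3, 4, 9, 6, 7, 5, 8]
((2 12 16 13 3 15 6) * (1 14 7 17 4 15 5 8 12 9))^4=[0, 4, 7, 16, 9, 13, 14, 6, 3, 17, 10, 11, 5, 12, 15, 1, 8, 2]=(1 4 9 17 2 7 6 14 15)(3 16 8)(5 13 12)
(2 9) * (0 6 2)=(0 6 2 9)=[6, 1, 9, 3, 4, 5, 2, 7, 8, 0]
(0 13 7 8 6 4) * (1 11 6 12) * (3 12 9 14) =(0 13 7 8 9 14 3 12 1 11 6 4) =[13, 11, 2, 12, 0, 5, 4, 8, 9, 14, 10, 6, 1, 7, 3]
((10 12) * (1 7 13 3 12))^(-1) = (1 10 12 3 13 7) = [0, 10, 2, 13, 4, 5, 6, 1, 8, 9, 12, 11, 3, 7]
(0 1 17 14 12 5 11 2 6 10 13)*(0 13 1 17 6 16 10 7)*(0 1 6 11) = (0 17 14 12 5)(1 11 2 16 10 6 7) = [17, 11, 16, 3, 4, 0, 7, 1, 8, 9, 6, 2, 5, 13, 12, 15, 10, 14]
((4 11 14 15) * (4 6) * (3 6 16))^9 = (3 4 14 16 6 11 15) = [0, 1, 2, 4, 14, 5, 11, 7, 8, 9, 10, 15, 12, 13, 16, 3, 6]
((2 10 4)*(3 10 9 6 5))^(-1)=(2 4 10 3 5 6 9)=[0, 1, 4, 5, 10, 6, 9, 7, 8, 2, 3]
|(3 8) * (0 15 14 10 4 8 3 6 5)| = |(0 15 14 10 4 8 6 5)| = 8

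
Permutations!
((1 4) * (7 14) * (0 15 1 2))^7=(0 1 2 15 4)(7 14)=[1, 2, 15, 3, 0, 5, 6, 14, 8, 9, 10, 11, 12, 13, 7, 4]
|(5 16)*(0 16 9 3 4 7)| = |(0 16 5 9 3 4 7)| = 7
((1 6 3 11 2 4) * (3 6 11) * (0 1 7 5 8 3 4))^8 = (11)(3 5 4 8 7) = [0, 1, 2, 5, 8, 4, 6, 3, 7, 9, 10, 11]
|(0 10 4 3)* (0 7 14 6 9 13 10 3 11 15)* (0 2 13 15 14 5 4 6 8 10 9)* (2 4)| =|(0 3 7 5 2 13 9 15 4 11 14 8 10 6)| =14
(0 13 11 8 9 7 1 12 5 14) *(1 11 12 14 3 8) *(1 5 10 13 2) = [2, 14, 1, 8, 4, 3, 6, 11, 9, 7, 13, 5, 10, 12, 0] = (0 2 1 14)(3 8 9 7 11 5)(10 13 12)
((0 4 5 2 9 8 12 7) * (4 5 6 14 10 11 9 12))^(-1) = (0 7 12 2 5)(4 8 9 11 10 14 6) = [7, 1, 5, 3, 8, 0, 4, 12, 9, 11, 14, 10, 2, 13, 6]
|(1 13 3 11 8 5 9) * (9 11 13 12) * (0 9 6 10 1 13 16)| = 60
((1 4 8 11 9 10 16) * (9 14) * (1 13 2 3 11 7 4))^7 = (2 13 16 10 9 14 11 3)(4 8 7) = [0, 1, 13, 2, 8, 5, 6, 4, 7, 14, 9, 3, 12, 16, 11, 15, 10]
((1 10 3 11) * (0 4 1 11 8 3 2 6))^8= (11)(0 1 2)(4 10 6)= [1, 2, 0, 3, 10, 5, 4, 7, 8, 9, 6, 11]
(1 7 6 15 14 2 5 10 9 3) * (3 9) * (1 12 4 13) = (1 7 6 15 14 2 5 10 3 12 4 13) = [0, 7, 5, 12, 13, 10, 15, 6, 8, 9, 3, 11, 4, 1, 2, 14]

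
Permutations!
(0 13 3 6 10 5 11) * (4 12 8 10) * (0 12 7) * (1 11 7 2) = (0 13 3 6 4 2 1 11 12 8 10 5 7) = [13, 11, 1, 6, 2, 7, 4, 0, 10, 9, 5, 12, 8, 3]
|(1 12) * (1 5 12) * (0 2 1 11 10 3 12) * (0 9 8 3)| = 5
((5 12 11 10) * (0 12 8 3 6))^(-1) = (0 6 3 8 5 10 11 12) = [6, 1, 2, 8, 4, 10, 3, 7, 5, 9, 11, 12, 0]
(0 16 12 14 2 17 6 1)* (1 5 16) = (0 1)(2 17 6 5 16 12 14) = [1, 0, 17, 3, 4, 16, 5, 7, 8, 9, 10, 11, 14, 13, 2, 15, 12, 6]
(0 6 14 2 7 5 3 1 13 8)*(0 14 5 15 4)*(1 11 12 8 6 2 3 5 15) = (0 2 7 1 13 6 15 4)(3 11 12 8 14) = [2, 13, 7, 11, 0, 5, 15, 1, 14, 9, 10, 12, 8, 6, 3, 4]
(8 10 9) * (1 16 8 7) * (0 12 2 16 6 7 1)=(0 12 2 16 8 10 9 1 6 7)=[12, 6, 16, 3, 4, 5, 7, 0, 10, 1, 9, 11, 2, 13, 14, 15, 8]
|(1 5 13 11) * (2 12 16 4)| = |(1 5 13 11)(2 12 16 4)| = 4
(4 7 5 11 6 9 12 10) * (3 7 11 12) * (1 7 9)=(1 7 5 12 10 4 11 6)(3 9)=[0, 7, 2, 9, 11, 12, 1, 5, 8, 3, 4, 6, 10]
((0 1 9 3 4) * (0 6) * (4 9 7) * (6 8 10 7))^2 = (0 6 1)(4 10)(7 8) = [6, 0, 2, 3, 10, 5, 1, 8, 7, 9, 4]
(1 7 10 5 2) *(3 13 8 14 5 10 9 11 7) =[0, 3, 1, 13, 4, 2, 6, 9, 14, 11, 10, 7, 12, 8, 5] =(1 3 13 8 14 5 2)(7 9 11)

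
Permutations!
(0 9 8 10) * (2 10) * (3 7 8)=(0 9 3 7 8 2 10)=[9, 1, 10, 7, 4, 5, 6, 8, 2, 3, 0]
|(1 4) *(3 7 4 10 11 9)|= 7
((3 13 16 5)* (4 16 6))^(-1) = (3 5 16 4 6 13) = [0, 1, 2, 5, 6, 16, 13, 7, 8, 9, 10, 11, 12, 3, 14, 15, 4]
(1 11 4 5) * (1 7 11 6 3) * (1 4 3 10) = (1 6 10)(3 4 5 7 11) = [0, 6, 2, 4, 5, 7, 10, 11, 8, 9, 1, 3]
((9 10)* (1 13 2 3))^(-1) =(1 3 2 13)(9 10) =[0, 3, 13, 2, 4, 5, 6, 7, 8, 10, 9, 11, 12, 1]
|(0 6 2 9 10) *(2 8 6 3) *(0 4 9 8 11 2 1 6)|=21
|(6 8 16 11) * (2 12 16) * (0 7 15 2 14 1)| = |(0 7 15 2 12 16 11 6 8 14 1)| = 11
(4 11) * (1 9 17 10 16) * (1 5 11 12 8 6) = (1 9 17 10 16 5 11 4 12 8 6) = [0, 9, 2, 3, 12, 11, 1, 7, 6, 17, 16, 4, 8, 13, 14, 15, 5, 10]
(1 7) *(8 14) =(1 7)(8 14) =[0, 7, 2, 3, 4, 5, 6, 1, 14, 9, 10, 11, 12, 13, 8]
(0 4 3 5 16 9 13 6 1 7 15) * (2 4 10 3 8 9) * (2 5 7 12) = (0 10 3 7 15)(1 12 2 4 8 9 13 6)(5 16) = [10, 12, 4, 7, 8, 16, 1, 15, 9, 13, 3, 11, 2, 6, 14, 0, 5]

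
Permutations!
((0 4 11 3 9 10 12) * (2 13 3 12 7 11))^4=(0 3 11 2 10)(4 9 12 13 7)=[3, 1, 10, 11, 9, 5, 6, 4, 8, 12, 0, 2, 13, 7]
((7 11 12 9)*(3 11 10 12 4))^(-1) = [0, 1, 2, 4, 11, 5, 6, 9, 8, 12, 7, 3, 10] = (3 4 11)(7 9 12 10)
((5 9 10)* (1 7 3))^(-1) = (1 3 7)(5 10 9) = [0, 3, 2, 7, 4, 10, 6, 1, 8, 5, 9]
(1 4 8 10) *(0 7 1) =(0 7 1 4 8 10) =[7, 4, 2, 3, 8, 5, 6, 1, 10, 9, 0]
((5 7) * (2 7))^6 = (7) = [0, 1, 2, 3, 4, 5, 6, 7]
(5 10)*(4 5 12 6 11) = (4 5 10 12 6 11) = [0, 1, 2, 3, 5, 10, 11, 7, 8, 9, 12, 4, 6]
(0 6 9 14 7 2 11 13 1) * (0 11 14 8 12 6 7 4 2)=(0 7)(1 11 13)(2 14 4)(6 9 8 12)=[7, 11, 14, 3, 2, 5, 9, 0, 12, 8, 10, 13, 6, 1, 4]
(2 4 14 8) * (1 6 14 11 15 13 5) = [0, 6, 4, 3, 11, 1, 14, 7, 2, 9, 10, 15, 12, 5, 8, 13] = (1 6 14 8 2 4 11 15 13 5)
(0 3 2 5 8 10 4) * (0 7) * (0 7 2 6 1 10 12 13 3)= (1 10 4 2 5 8 12 13 3 6)= [0, 10, 5, 6, 2, 8, 1, 7, 12, 9, 4, 11, 13, 3]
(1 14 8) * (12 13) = (1 14 8)(12 13) = [0, 14, 2, 3, 4, 5, 6, 7, 1, 9, 10, 11, 13, 12, 8]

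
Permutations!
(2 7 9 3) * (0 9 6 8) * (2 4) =[9, 1, 7, 4, 2, 5, 8, 6, 0, 3] =(0 9 3 4 2 7 6 8)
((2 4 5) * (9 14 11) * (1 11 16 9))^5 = (1 11)(2 5 4)(9 16 14) = [0, 11, 5, 3, 2, 4, 6, 7, 8, 16, 10, 1, 12, 13, 9, 15, 14]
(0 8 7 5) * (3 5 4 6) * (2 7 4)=[8, 1, 7, 5, 6, 0, 3, 2, 4]=(0 8 4 6 3 5)(2 7)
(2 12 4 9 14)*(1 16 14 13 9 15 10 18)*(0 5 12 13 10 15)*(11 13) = (0 5 12 4)(1 16 14 2 11 13 9 10 18) = [5, 16, 11, 3, 0, 12, 6, 7, 8, 10, 18, 13, 4, 9, 2, 15, 14, 17, 1]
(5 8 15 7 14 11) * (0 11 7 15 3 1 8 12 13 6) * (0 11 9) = [9, 8, 2, 1, 4, 12, 11, 14, 3, 0, 10, 5, 13, 6, 7, 15] = (15)(0 9)(1 8 3)(5 12 13 6 11)(7 14)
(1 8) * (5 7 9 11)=[0, 8, 2, 3, 4, 7, 6, 9, 1, 11, 10, 5]=(1 8)(5 7 9 11)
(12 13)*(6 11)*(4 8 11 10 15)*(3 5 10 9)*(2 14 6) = (2 14 6 9 3 5 10 15 4 8 11)(12 13) = [0, 1, 14, 5, 8, 10, 9, 7, 11, 3, 15, 2, 13, 12, 6, 4]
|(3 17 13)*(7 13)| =4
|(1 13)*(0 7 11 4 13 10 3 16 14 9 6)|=12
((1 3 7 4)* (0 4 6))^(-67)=[6, 4, 2, 1, 0, 5, 7, 3]=(0 6 7 3 1 4)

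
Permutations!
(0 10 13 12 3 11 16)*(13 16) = (0 10 16)(3 11 13 12) = [10, 1, 2, 11, 4, 5, 6, 7, 8, 9, 16, 13, 3, 12, 14, 15, 0]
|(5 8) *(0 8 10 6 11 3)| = 7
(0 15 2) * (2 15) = [2, 1, 0, 3, 4, 5, 6, 7, 8, 9, 10, 11, 12, 13, 14, 15] = (15)(0 2)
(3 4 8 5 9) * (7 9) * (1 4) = [0, 4, 2, 1, 8, 7, 6, 9, 5, 3] = (1 4 8 5 7 9 3)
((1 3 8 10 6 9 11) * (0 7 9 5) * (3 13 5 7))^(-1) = (0 5 13 1 11 9 7 6 10 8 3) = [5, 11, 2, 0, 4, 13, 10, 6, 3, 7, 8, 9, 12, 1]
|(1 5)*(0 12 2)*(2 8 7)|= |(0 12 8 7 2)(1 5)|= 10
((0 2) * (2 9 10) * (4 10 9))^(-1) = [2, 1, 10, 3, 0, 5, 6, 7, 8, 9, 4] = (0 2 10 4)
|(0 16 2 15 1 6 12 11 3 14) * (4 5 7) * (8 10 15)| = |(0 16 2 8 10 15 1 6 12 11 3 14)(4 5 7)| = 12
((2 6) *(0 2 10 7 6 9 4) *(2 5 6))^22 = (0 9 7 6)(2 10 5 4) = [9, 1, 10, 3, 2, 4, 0, 6, 8, 7, 5]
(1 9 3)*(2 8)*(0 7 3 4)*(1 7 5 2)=(0 5 2 8 1 9 4)(3 7)=[5, 9, 8, 7, 0, 2, 6, 3, 1, 4]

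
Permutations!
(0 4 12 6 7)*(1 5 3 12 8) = (0 4 8 1 5 3 12 6 7) = [4, 5, 2, 12, 8, 3, 7, 0, 1, 9, 10, 11, 6]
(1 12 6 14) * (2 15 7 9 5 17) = [0, 12, 15, 3, 4, 17, 14, 9, 8, 5, 10, 11, 6, 13, 1, 7, 16, 2] = (1 12 6 14)(2 15 7 9 5 17)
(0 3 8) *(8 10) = [3, 1, 2, 10, 4, 5, 6, 7, 0, 9, 8] = (0 3 10 8)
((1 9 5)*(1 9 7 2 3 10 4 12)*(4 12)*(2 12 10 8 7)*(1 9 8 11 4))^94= (1 4 11 3 2)(5 9 12 7 8)= [0, 4, 1, 2, 11, 9, 6, 8, 5, 12, 10, 3, 7]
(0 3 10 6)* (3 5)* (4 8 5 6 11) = (0 6)(3 10 11 4 8 5) = [6, 1, 2, 10, 8, 3, 0, 7, 5, 9, 11, 4]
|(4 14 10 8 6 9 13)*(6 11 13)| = 6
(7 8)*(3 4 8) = (3 4 8 7) = [0, 1, 2, 4, 8, 5, 6, 3, 7]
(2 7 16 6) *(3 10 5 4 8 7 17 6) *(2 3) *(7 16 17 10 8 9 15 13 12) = (2 10 5 4 9 15 13 12 7 17 6 3 8 16) = [0, 1, 10, 8, 9, 4, 3, 17, 16, 15, 5, 11, 7, 12, 14, 13, 2, 6]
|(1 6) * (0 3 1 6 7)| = 4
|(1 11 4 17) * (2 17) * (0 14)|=10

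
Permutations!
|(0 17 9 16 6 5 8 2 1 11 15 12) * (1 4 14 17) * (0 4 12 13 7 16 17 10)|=30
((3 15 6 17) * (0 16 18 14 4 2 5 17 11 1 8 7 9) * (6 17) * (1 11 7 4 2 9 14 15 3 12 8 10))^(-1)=[9, 10, 14, 3, 8, 2, 5, 6, 12, 4, 1, 11, 17, 13, 7, 18, 0, 15, 16]=(0 9 4 8 12 17 15 18 16)(1 10)(2 14 7 6 5)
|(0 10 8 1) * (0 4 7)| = |(0 10 8 1 4 7)| = 6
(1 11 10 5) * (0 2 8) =[2, 11, 8, 3, 4, 1, 6, 7, 0, 9, 5, 10] =(0 2 8)(1 11 10 5)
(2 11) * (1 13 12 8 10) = (1 13 12 8 10)(2 11) = [0, 13, 11, 3, 4, 5, 6, 7, 10, 9, 1, 2, 8, 12]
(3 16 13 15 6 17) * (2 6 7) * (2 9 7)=(2 6 17 3 16 13 15)(7 9)=[0, 1, 6, 16, 4, 5, 17, 9, 8, 7, 10, 11, 12, 15, 14, 2, 13, 3]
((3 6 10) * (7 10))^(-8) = [0, 1, 2, 3, 4, 5, 6, 7, 8, 9, 10] = (10)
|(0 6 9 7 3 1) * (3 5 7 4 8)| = 14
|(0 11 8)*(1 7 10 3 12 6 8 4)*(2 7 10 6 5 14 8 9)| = |(0 11 4 1 10 3 12 5 14 8)(2 7 6 9)| = 20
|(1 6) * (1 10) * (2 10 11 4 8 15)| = |(1 6 11 4 8 15 2 10)| = 8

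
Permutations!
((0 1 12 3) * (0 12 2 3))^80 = (12) = [0, 1, 2, 3, 4, 5, 6, 7, 8, 9, 10, 11, 12]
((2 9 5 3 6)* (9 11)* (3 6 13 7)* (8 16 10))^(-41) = (2 6 5 9 11)(3 13 7)(8 16 10) = [0, 1, 6, 13, 4, 9, 5, 3, 16, 11, 8, 2, 12, 7, 14, 15, 10]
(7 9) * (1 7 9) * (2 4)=(9)(1 7)(2 4)=[0, 7, 4, 3, 2, 5, 6, 1, 8, 9]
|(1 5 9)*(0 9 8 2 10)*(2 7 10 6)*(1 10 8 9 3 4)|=14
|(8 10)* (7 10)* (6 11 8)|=|(6 11 8 7 10)|=5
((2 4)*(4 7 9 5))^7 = (2 9 4 7 5) = [0, 1, 9, 3, 7, 2, 6, 5, 8, 4]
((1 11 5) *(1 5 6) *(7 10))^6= (11)= [0, 1, 2, 3, 4, 5, 6, 7, 8, 9, 10, 11]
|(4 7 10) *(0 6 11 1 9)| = |(0 6 11 1 9)(4 7 10)| = 15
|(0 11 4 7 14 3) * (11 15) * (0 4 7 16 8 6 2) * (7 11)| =10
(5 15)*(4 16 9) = (4 16 9)(5 15) = [0, 1, 2, 3, 16, 15, 6, 7, 8, 4, 10, 11, 12, 13, 14, 5, 9]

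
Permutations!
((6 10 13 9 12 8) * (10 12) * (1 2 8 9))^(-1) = (1 13 10 9 12 6 8 2) = [0, 13, 1, 3, 4, 5, 8, 7, 2, 12, 9, 11, 6, 10]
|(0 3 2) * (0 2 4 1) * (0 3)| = |(1 3 4)| = 3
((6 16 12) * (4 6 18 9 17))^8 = (4 6 16 12 18 9 17) = [0, 1, 2, 3, 6, 5, 16, 7, 8, 17, 10, 11, 18, 13, 14, 15, 12, 4, 9]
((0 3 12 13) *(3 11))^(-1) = (0 13 12 3 11) = [13, 1, 2, 11, 4, 5, 6, 7, 8, 9, 10, 0, 3, 12]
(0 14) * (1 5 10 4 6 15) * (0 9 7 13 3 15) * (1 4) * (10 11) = [14, 5, 2, 15, 6, 11, 0, 13, 8, 7, 1, 10, 12, 3, 9, 4] = (0 14 9 7 13 3 15 4 6)(1 5 11 10)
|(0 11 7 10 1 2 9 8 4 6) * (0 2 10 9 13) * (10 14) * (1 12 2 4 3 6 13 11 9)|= 7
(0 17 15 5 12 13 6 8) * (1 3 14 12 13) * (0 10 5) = [17, 3, 2, 14, 4, 13, 8, 7, 10, 9, 5, 11, 1, 6, 12, 0, 16, 15] = (0 17 15)(1 3 14 12)(5 13 6 8 10)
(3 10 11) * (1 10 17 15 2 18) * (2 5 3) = (1 10 11 2 18)(3 17 15 5) = [0, 10, 18, 17, 4, 3, 6, 7, 8, 9, 11, 2, 12, 13, 14, 5, 16, 15, 1]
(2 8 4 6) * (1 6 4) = (1 6 2 8) = [0, 6, 8, 3, 4, 5, 2, 7, 1]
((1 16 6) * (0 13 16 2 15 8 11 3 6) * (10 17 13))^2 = (0 17 16 10 13)(1 15 11 6 2 8 3) = [17, 15, 8, 1, 4, 5, 2, 7, 3, 9, 13, 6, 12, 0, 14, 11, 10, 16]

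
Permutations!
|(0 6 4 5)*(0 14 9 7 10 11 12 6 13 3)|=|(0 13 3)(4 5 14 9 7 10 11 12 6)|=9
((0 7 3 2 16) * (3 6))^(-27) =(0 3)(2 7)(6 16) =[3, 1, 7, 0, 4, 5, 16, 2, 8, 9, 10, 11, 12, 13, 14, 15, 6]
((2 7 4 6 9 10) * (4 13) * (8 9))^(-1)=(2 10 9 8 6 4 13 7)=[0, 1, 10, 3, 13, 5, 4, 2, 6, 8, 9, 11, 12, 7]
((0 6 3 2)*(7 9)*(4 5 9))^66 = (0 3)(2 6)(4 9)(5 7) = [3, 1, 6, 0, 9, 7, 2, 5, 8, 4]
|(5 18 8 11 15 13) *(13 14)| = |(5 18 8 11 15 14 13)| = 7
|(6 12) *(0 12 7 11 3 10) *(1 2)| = |(0 12 6 7 11 3 10)(1 2)| = 14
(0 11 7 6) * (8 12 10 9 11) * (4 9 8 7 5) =[7, 1, 2, 3, 9, 4, 0, 6, 12, 11, 8, 5, 10] =(0 7 6)(4 9 11 5)(8 12 10)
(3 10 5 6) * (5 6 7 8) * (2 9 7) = [0, 1, 9, 10, 4, 2, 3, 8, 5, 7, 6] = (2 9 7 8 5)(3 10 6)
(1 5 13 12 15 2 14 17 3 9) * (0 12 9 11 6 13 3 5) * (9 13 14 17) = (0 12 15 2 17 5 3 11 6 14 9 1) = [12, 0, 17, 11, 4, 3, 14, 7, 8, 1, 10, 6, 15, 13, 9, 2, 16, 5]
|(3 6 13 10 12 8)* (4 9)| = 6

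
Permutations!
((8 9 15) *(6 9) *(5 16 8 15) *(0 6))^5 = (0 8 16 5 9 6) = [8, 1, 2, 3, 4, 9, 0, 7, 16, 6, 10, 11, 12, 13, 14, 15, 5]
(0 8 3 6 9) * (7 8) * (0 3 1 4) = (0 7 8 1 4)(3 6 9) = [7, 4, 2, 6, 0, 5, 9, 8, 1, 3]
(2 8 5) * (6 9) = (2 8 5)(6 9) = [0, 1, 8, 3, 4, 2, 9, 7, 5, 6]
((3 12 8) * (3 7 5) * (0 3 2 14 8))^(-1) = (0 12 3)(2 5 7 8 14) = [12, 1, 5, 0, 4, 7, 6, 8, 14, 9, 10, 11, 3, 13, 2]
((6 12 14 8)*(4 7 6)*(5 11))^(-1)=[0, 1, 2, 3, 8, 11, 7, 4, 14, 9, 10, 5, 6, 13, 12]=(4 8 14 12 6 7)(5 11)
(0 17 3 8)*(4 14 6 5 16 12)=(0 17 3 8)(4 14 6 5 16 12)=[17, 1, 2, 8, 14, 16, 5, 7, 0, 9, 10, 11, 4, 13, 6, 15, 12, 3]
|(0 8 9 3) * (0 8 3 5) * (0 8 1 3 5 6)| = |(0 5 8 9 6)(1 3)| = 10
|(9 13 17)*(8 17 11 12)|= 6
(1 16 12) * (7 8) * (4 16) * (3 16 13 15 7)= (1 4 13 15 7 8 3 16 12)= [0, 4, 2, 16, 13, 5, 6, 8, 3, 9, 10, 11, 1, 15, 14, 7, 12]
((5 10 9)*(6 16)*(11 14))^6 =(16) =[0, 1, 2, 3, 4, 5, 6, 7, 8, 9, 10, 11, 12, 13, 14, 15, 16]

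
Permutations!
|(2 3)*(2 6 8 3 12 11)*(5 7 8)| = 15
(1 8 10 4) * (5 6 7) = [0, 8, 2, 3, 1, 6, 7, 5, 10, 9, 4] = (1 8 10 4)(5 6 7)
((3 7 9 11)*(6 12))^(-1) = (3 11 9 7)(6 12) = [0, 1, 2, 11, 4, 5, 12, 3, 8, 7, 10, 9, 6]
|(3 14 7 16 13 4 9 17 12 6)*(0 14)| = 11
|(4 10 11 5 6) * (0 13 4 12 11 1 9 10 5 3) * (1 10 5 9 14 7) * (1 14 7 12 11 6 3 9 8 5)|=|(0 13 4 8 5 3)(1 7 14 12 6 11 9)|=42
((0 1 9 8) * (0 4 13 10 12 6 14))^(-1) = (0 14 6 12 10 13 4 8 9 1) = [14, 0, 2, 3, 8, 5, 12, 7, 9, 1, 13, 11, 10, 4, 6]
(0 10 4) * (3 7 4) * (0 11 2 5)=[10, 1, 5, 7, 11, 0, 6, 4, 8, 9, 3, 2]=(0 10 3 7 4 11 2 5)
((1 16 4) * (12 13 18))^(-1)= [0, 4, 2, 3, 16, 5, 6, 7, 8, 9, 10, 11, 18, 12, 14, 15, 1, 17, 13]= (1 4 16)(12 18 13)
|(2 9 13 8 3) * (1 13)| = |(1 13 8 3 2 9)| = 6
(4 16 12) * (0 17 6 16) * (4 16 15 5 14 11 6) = (0 17 4)(5 14 11 6 15)(12 16) = [17, 1, 2, 3, 0, 14, 15, 7, 8, 9, 10, 6, 16, 13, 11, 5, 12, 4]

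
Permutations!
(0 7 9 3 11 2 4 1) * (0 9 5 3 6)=(0 7 5 3 11 2 4 1 9 6)=[7, 9, 4, 11, 1, 3, 0, 5, 8, 6, 10, 2]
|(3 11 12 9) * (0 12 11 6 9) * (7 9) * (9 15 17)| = |(0 12)(3 6 7 15 17 9)| = 6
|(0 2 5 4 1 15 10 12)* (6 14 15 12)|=12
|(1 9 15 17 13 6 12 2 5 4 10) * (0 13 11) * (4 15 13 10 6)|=13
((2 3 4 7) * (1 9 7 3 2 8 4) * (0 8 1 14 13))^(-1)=(0 13 14 3 4 8)(1 7 9)=[13, 7, 2, 4, 8, 5, 6, 9, 0, 1, 10, 11, 12, 14, 3]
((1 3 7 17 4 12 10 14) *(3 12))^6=(1 10)(3 17)(4 7)(12 14)=[0, 10, 2, 17, 7, 5, 6, 4, 8, 9, 1, 11, 14, 13, 12, 15, 16, 3]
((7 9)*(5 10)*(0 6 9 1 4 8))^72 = [9, 8, 2, 3, 0, 5, 7, 4, 6, 1, 10] = (10)(0 9 1 8 6 7 4)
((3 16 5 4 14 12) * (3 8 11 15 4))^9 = (16)(4 8)(11 14)(12 15) = [0, 1, 2, 3, 8, 5, 6, 7, 4, 9, 10, 14, 15, 13, 11, 12, 16]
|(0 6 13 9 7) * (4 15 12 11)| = 20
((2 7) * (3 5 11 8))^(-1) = [0, 1, 7, 8, 4, 3, 6, 2, 11, 9, 10, 5] = (2 7)(3 8 11 5)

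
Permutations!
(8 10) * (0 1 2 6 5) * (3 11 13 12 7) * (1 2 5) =(0 2 6 1 5)(3 11 13 12 7)(8 10) =[2, 5, 6, 11, 4, 0, 1, 3, 10, 9, 8, 13, 7, 12]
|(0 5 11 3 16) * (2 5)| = 6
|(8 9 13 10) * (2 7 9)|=|(2 7 9 13 10 8)|=6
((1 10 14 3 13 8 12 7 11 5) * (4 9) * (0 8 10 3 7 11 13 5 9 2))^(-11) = (0 11 2 12 4 8 9)(1 3 5)(7 13 10 14) = [11, 3, 12, 5, 8, 1, 6, 13, 9, 0, 14, 2, 4, 10, 7]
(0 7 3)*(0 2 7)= (2 7 3)= [0, 1, 7, 2, 4, 5, 6, 3]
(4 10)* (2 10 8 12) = (2 10 4 8 12) = [0, 1, 10, 3, 8, 5, 6, 7, 12, 9, 4, 11, 2]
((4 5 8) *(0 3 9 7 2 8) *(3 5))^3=(0 5)(2 3)(4 7)(8 9)=[5, 1, 3, 2, 7, 0, 6, 4, 9, 8]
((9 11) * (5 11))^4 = (5 11 9) = [0, 1, 2, 3, 4, 11, 6, 7, 8, 5, 10, 9]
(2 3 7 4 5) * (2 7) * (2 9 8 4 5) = (2 3 9 8 4)(5 7) = [0, 1, 3, 9, 2, 7, 6, 5, 4, 8]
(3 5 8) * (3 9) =(3 5 8 9) =[0, 1, 2, 5, 4, 8, 6, 7, 9, 3]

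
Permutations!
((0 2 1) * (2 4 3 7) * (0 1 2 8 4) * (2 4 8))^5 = [0, 1, 4, 7, 3, 5, 6, 2, 8] = (8)(2 4 3 7)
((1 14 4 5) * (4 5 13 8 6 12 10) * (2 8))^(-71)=(1 14 5)(2 13 4 10 12 6 8)=[0, 14, 13, 3, 10, 1, 8, 7, 2, 9, 12, 11, 6, 4, 5]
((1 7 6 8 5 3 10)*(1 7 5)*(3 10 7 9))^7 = (1 8 6 7 3 9 10 5) = [0, 8, 2, 9, 4, 1, 7, 3, 6, 10, 5]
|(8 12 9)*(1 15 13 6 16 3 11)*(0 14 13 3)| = 60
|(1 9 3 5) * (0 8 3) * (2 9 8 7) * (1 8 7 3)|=|(0 3 5 8 1 7 2 9)|=8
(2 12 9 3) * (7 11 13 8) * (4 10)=(2 12 9 3)(4 10)(7 11 13 8)=[0, 1, 12, 2, 10, 5, 6, 11, 7, 3, 4, 13, 9, 8]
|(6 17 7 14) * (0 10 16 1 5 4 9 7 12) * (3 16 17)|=36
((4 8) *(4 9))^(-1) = (4 9 8) = [0, 1, 2, 3, 9, 5, 6, 7, 4, 8]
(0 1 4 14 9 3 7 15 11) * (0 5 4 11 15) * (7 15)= (0 1 11 5 4 14 9 3 15 7)= [1, 11, 2, 15, 14, 4, 6, 0, 8, 3, 10, 5, 12, 13, 9, 7]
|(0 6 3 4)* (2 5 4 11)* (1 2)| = 8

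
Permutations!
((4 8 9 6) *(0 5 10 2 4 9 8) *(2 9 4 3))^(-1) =(0 4 6 9 10 5)(2 3) =[4, 1, 3, 2, 6, 0, 9, 7, 8, 10, 5]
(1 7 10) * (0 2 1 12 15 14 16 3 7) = (0 2 1)(3 7 10 12 15 14 16) = [2, 0, 1, 7, 4, 5, 6, 10, 8, 9, 12, 11, 15, 13, 16, 14, 3]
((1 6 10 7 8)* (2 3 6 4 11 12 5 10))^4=(1 5)(2 3 6)(4 10)(7 11)(8 12)=[0, 5, 3, 6, 10, 1, 2, 11, 12, 9, 4, 7, 8]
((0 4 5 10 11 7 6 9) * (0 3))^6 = (0 6 10)(3 7 5)(4 9 11) = [6, 1, 2, 7, 9, 3, 10, 5, 8, 11, 0, 4]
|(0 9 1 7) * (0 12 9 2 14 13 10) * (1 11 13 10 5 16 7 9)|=|(0 2 14 10)(1 9 11 13 5 16 7 12)|=8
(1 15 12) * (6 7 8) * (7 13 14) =[0, 15, 2, 3, 4, 5, 13, 8, 6, 9, 10, 11, 1, 14, 7, 12] =(1 15 12)(6 13 14 7 8)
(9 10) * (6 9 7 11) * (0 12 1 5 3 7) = (0 12 1 5 3 7 11 6 9 10) = [12, 5, 2, 7, 4, 3, 9, 11, 8, 10, 0, 6, 1]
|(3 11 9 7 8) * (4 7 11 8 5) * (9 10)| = 6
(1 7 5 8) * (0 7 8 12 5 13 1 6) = (0 7 13 1 8 6)(5 12) = [7, 8, 2, 3, 4, 12, 0, 13, 6, 9, 10, 11, 5, 1]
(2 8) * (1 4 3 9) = (1 4 3 9)(2 8) = [0, 4, 8, 9, 3, 5, 6, 7, 2, 1]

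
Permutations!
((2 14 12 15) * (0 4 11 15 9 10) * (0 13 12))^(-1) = (0 14 2 15 11 4)(9 12 13 10) = [14, 1, 15, 3, 0, 5, 6, 7, 8, 12, 9, 4, 13, 10, 2, 11]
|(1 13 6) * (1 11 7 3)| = |(1 13 6 11 7 3)| = 6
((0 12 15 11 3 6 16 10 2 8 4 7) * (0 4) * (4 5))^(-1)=(0 8 2 10 16 6 3 11 15 12)(4 5 7)=[8, 1, 10, 11, 5, 7, 3, 4, 2, 9, 16, 15, 0, 13, 14, 12, 6]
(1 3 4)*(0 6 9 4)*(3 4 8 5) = (0 6 9 8 5 3)(1 4) = [6, 4, 2, 0, 1, 3, 9, 7, 5, 8]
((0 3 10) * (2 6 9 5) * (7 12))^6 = (12)(2 9)(5 6) = [0, 1, 9, 3, 4, 6, 5, 7, 8, 2, 10, 11, 12]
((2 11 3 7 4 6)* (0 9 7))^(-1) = (0 3 11 2 6 4 7 9) = [3, 1, 6, 11, 7, 5, 4, 9, 8, 0, 10, 2]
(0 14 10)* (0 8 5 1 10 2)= (0 14 2)(1 10 8 5)= [14, 10, 0, 3, 4, 1, 6, 7, 5, 9, 8, 11, 12, 13, 2]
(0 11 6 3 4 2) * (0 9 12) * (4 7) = (0 11 6 3 7 4 2 9 12) = [11, 1, 9, 7, 2, 5, 3, 4, 8, 12, 10, 6, 0]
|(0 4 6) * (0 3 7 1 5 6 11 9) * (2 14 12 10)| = 20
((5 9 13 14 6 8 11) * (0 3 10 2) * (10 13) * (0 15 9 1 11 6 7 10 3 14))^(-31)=(0 15 14 9 7 3 10 13 2)(1 5 11)(6 8)=[15, 5, 0, 10, 4, 11, 8, 3, 6, 7, 13, 1, 12, 2, 9, 14]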